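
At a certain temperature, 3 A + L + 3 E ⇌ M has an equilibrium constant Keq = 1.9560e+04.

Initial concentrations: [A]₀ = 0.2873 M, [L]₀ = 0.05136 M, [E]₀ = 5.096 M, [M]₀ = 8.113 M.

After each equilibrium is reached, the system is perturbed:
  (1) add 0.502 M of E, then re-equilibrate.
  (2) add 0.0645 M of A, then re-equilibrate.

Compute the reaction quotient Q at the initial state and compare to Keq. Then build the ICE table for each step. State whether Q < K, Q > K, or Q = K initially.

Q₀ = 50.33; Q < K (proceeds forward)

Q₀ = 50.33 vs Keq = 1.9560e+04 ⇒ Q<K, forward
Step 1:
                  A         L         E         M
  I          0.2873   0.05136     5.096     8.113
  C         -0.1501  -0.05003   -0.1501   0.05003
  E          0.1372  0.001335     4.946     8.163
  solve Keq expr → x = 0.05003; check Q = 1.9560e+04
Then add 0.502 M of E.
Step 2:
                  A         L         E         M
  I          0.1372  0.001335     5.448     8.163
  C       -9.4376e-04 -3.1459e-04 -9.4376e-04 3.1459e-04
  E          0.1363   0.00102     5.447     8.163
  solve Keq expr → x = 3.1459e-04; check Q = 1.9560e+04
Then add 0.0645 M of A.
Step 3:
                  A         L         E         M
  I          0.2008   0.00102     5.447     8.163
  C       -0.002072 -6.9075e-04 -0.002072 6.9075e-04
  E          0.1987 3.2954e-04     5.445     8.164
  solve Keq expr → x = 6.9075e-04; check Q = 1.9560e+04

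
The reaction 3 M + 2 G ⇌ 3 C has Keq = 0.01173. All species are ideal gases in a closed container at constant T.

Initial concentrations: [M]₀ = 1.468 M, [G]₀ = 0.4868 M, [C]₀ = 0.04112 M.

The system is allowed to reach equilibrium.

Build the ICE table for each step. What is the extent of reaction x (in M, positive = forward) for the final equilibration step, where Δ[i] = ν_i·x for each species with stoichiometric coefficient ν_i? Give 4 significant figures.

Q₀ = 9.2743e-05 vs Keq = 0.01173 ⇒ Q<K, forward
Step 1:
                  M         G         C
  Initial     1.468    0.4868   0.04112
  Change    -0.1254  -0.08359    0.1254
  Equil       1.343    0.4032    0.1665
  solve Keq expr → x = 0.04179; check Q = 0.01173

x = 0.04179 M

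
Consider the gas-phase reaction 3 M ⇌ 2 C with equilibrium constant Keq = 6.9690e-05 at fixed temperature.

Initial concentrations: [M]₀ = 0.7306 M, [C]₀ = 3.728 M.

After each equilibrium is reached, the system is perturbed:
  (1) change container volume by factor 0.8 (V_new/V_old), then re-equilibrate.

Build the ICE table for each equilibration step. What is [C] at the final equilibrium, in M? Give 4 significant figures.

Q₀ = 35.64 vs Keq = 6.9690e-05 ⇒ Q>K, reverse
Step 1:
                  M         C
  init       0.7306     3.728
  Δ           5.402    -3.601
  eq          6.132    0.1268
  solve Keq expr → x = -1.801; check Q = 6.9690e-05
Then change container volume by factor 0.8 (V_new/V_old).
Step 2:
                  M         C
  init        7.666    0.1585
  Δ        -0.02667   0.01778
  eq          7.639    0.1763
  solve Keq expr → x = 0.00889; check Q = 6.9690e-05

[C]_eq = 0.1763 M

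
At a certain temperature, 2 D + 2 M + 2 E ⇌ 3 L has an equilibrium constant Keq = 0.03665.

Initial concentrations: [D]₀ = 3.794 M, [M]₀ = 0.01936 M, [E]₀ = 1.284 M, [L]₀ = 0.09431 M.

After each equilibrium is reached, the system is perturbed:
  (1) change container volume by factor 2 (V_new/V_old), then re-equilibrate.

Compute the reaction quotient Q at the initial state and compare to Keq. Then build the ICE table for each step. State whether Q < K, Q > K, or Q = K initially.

Q₀ = 0.09431; Q > K (proceeds reverse)

Q₀ = 0.09431 vs Keq = 0.03665 ⇒ Q>K, reverse
Step 1:
                  D         M         E         L
  I           3.794   0.01936     1.284   0.09431
  C        0.006691  0.006691  0.006691  -0.01004
  E           3.801   0.02605     1.291   0.08427
  solve Keq expr → x = -0.003345; check Q = 0.03665
Then change container volume by factor 2 (V_new/V_old).
Step 2:
                  D         M         E         L
  I             1.9   0.01303    0.6453   0.04214
  C        0.008334  0.008334  0.008334   -0.0125
  E           1.909   0.02136    0.6537   0.02964
  solve Keq expr → x = -0.004167; check Q = 0.03665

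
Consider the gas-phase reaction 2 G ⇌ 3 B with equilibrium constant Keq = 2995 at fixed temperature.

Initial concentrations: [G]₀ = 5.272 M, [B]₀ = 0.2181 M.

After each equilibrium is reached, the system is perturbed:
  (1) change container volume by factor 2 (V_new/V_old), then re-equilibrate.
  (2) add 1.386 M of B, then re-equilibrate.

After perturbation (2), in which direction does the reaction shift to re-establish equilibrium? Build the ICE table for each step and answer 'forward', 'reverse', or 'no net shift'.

Direction: reverse

Q₀ = 3.7326e-04 vs Keq = 2995 ⇒ Q<K, forward
Step 1:
                  G         B
  I           5.272    0.2181
  C          -4.892     7.339
  E          0.3796     7.557
  solve Keq expr → x = 2.446; check Q = 2995
Then change container volume by factor 2 (V_new/V_old).
Step 2:
                  G         B
  I          0.1898     3.778
  C        -0.05146   0.07718
  E          0.1383     3.856
  solve Keq expr → x = 0.02573; check Q = 2995
Then add 1.386 M of B.
Step 3:
                  G         B
  I          0.1383     5.242
  C         0.07401    -0.111
  E          0.2123     5.131
  solve Keq expr → x = -0.03701; check Q = 2995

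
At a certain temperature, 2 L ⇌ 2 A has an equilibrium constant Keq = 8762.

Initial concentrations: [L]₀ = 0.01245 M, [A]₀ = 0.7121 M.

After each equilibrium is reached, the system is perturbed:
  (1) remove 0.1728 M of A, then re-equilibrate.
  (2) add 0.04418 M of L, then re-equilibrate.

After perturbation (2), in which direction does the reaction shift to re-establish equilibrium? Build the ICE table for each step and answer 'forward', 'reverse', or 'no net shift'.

Q₀ = 3271 vs Keq = 8762 ⇒ Q<K, forward
Step 1:
                   L          A
  I          0.01245     0.7121
  C        -0.004791   0.004791
  E         0.007659     0.7169
  solve Keq expr → x = 0.002396; check Q = 8762
Then remove 0.1728 M of A.
Step 2:
                   L          A
  I         0.007659     0.5441
  C        -0.001827   0.001827
  E         0.005832     0.5459
  solve Keq expr → x = 9.1327e-04; check Q = 8762
Then add 0.04418 M of L.
Step 3:
                   L          A
  I          0.05001     0.5459
  C         -0.04371    0.04371
  E         0.006299     0.5896
  solve Keq expr → x = 0.02186; check Q = 8762

Direction: forward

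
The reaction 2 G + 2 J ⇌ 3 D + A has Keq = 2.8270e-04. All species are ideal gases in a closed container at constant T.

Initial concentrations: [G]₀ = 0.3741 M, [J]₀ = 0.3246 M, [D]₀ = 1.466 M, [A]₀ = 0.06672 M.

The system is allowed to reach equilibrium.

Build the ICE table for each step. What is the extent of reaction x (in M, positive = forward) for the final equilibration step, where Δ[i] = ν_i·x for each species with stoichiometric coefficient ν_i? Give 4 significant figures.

x = -0.06671 M

Q₀ = 14.26 vs Keq = 2.8270e-04 ⇒ Q>K, reverse
Step 1:
                  G         J         D         A
  init       0.3741    0.3246     1.466   0.06672
  Δ          0.1334    0.1334   -0.2001  -0.06671
  eq         0.5075     0.458     1.266 7.5311e-06
  solve Keq expr → x = -0.06671; check Q = 2.8270e-04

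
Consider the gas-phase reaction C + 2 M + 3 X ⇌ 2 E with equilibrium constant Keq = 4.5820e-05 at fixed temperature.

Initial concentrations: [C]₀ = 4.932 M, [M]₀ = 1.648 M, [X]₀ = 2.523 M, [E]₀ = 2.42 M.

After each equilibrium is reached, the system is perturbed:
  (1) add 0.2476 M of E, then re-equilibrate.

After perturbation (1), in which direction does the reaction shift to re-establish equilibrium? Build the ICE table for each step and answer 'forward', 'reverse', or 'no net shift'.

Direction: reverse

Q₀ = 0.02722 vs Keq = 4.5820e-05 ⇒ Q>K, reverse
Step 1:
                    C           M           X           E
  I             4.932       1.648       2.523        2.42
  C            0.8825       1.765       2.648      -1.765
  E             5.815       3.413       5.171       0.655
  solve Keq expr → x = -0.8825; check Q = 4.5820e-05
Then add 0.2476 M of E.
Step 2:
                    C           M           X           E
  I             5.815       3.413       5.171      0.9026
  C           0.08116      0.1623      0.2435     -0.1623
  E             5.896       3.575       5.414      0.7403
  solve Keq expr → x = -0.08116; check Q = 4.5820e-05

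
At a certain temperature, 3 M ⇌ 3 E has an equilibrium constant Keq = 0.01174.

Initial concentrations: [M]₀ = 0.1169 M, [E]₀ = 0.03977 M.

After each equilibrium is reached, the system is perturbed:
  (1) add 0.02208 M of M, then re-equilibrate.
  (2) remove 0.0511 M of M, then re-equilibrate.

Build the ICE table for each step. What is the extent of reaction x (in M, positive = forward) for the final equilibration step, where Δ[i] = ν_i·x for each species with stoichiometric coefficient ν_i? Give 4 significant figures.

x = -0.003154 M

Q₀ = 0.03938 vs Keq = 0.01174 ⇒ Q>K, reverse
Step 1:
                  M         E
  I          0.1169   0.03977
  C         0.01076  -0.01076
  E          0.1277   0.02901
  solve Keq expr → x = -0.003586; check Q = 0.01174
Then add 0.02208 M of M.
Step 2:
                  M         E
  I          0.1497   0.02901
  C       -0.004089  0.004089
  E          0.1456    0.0331
  solve Keq expr → x = 0.001363; check Q = 0.01174
Then remove 0.0511 M of M.
Step 3:
                  M         E
  I         0.09455    0.0331
  C        0.009463 -0.009463
  E           0.104   0.02364
  solve Keq expr → x = -0.003154; check Q = 0.01174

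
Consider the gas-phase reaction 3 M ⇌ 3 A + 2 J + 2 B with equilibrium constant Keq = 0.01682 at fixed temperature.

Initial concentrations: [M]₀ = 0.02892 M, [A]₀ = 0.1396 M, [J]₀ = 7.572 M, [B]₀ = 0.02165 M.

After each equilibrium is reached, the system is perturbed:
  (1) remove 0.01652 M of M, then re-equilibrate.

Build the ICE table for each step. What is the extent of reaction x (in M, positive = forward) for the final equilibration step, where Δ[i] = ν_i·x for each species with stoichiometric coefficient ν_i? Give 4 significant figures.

x = -9.1256e-04 M

Q₀ = 3.023 vs Keq = 0.01682 ⇒ Q>K, reverse
Step 1:
                   M          A          J          B
  I          0.02892     0.1396      7.572    0.02165
  C          0.02438   -0.02438   -0.01625   -0.01625
  E           0.0533     0.1152      7.556     0.0054
  solve Keq expr → x = -0.008125; check Q = 0.01682
Then remove 0.01652 M of M.
Step 2:
                   M          A          J          B
  I          0.03678     0.1152      7.556     0.0054
  C         0.002738  -0.002738  -0.001825  -0.001825
  E          0.03951     0.1125      7.554   0.003574
  solve Keq expr → x = -9.1256e-04; check Q = 0.01682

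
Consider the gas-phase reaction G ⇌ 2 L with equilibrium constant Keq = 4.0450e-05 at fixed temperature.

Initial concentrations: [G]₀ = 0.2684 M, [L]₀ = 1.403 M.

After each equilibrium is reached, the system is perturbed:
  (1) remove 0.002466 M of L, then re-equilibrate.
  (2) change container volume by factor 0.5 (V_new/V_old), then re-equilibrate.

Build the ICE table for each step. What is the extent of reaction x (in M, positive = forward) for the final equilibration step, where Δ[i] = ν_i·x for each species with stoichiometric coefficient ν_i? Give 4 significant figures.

x = -0.001828 M

Q₀ = 7.334 vs Keq = 4.0450e-05 ⇒ Q>K, reverse
Step 1:
                    G           L
  Initial      0.2684       1.403
  Change       0.6984      -1.397
  Equil        0.9668    0.006253
  solve Keq expr → x = -0.6984; check Q = 4.0450e-05
Then remove 0.002466 M of L.
Step 2:
                    G           L
  Initial      0.9668    0.003787
  Change    -0.001231    0.002462
  Equil        0.9655    0.006249
  solve Keq expr → x = 0.001231; check Q = 4.0450e-05
Then change container volume by factor 0.5 (V_new/V_old).
Step 3:
                    G           L
  Initial       1.931      0.0125
  Change     0.001828   -0.003657
  Equil         1.933    0.008842
  solve Keq expr → x = -0.001828; check Q = 4.0450e-05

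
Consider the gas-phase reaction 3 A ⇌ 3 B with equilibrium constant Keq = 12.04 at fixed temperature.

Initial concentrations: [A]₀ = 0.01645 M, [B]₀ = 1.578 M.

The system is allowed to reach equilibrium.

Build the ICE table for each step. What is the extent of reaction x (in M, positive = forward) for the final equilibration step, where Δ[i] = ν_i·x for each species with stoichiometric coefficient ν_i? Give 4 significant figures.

x = -0.156 M

Q₀ = 8.8272e+05 vs Keq = 12.04 ⇒ Q>K, reverse
Step 1:
                   A          B
  Initial    0.01645      1.578
  Change      0.4679    -0.4679
  Equil       0.4843       1.11
  solve Keq expr → x = -0.156; check Q = 12.04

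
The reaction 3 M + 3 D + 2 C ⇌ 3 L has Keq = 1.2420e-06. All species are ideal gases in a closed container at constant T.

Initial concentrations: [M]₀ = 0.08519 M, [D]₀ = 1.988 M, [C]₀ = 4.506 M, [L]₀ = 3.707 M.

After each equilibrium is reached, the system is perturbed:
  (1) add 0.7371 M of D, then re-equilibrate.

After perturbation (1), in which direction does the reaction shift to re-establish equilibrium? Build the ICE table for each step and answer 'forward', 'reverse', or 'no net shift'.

Q₀ = 516.5 vs Keq = 1.2420e-06 ⇒ Q>K, reverse
Step 1:
                    M           D           C           L
  I           0.08519       1.988       4.506       3.707
  C             3.097       3.097       2.065      -3.097
  E             3.182       5.085       6.571      0.6101
  solve Keq expr → x = -1.032; check Q = 1.2420e-06
Then add 0.7371 M of D.
Step 2:
                    M           D           C           L
  I             3.182       5.822       6.571      0.6101
  C          -0.06395    -0.06395    -0.04264     0.06395
  E             3.118       5.758       6.528      0.6741
  solve Keq expr → x = 0.02132; check Q = 1.2420e-06

Direction: forward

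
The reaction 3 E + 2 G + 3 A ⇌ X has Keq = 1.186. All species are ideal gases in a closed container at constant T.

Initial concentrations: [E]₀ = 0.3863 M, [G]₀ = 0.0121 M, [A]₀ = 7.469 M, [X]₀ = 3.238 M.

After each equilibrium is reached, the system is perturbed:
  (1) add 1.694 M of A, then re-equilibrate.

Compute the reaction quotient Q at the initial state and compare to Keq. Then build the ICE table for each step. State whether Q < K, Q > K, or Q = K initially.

Q₀ = 920.8 vs Keq = 1.186 ⇒ Q>K, reverse
Step 1:
                  E         G         A         X
  init       0.3863    0.0121     7.469     3.238
  Δ          0.2232    0.1488    0.2232   -0.0744
  eq         0.6095    0.1609     7.692     3.164
  solve Keq expr → x = -0.0744; check Q = 1.186
Then add 1.694 M of A.
Step 2:
                  E         G         A         X
  init       0.6095    0.1609     9.386     3.164
  Δ        -0.04089  -0.02726  -0.04089   0.01363
  eq         0.5686    0.1336     9.345     3.177
  solve Keq expr → x = 0.01363; check Q = 1.186

Q₀ = 920.8; Q > K (proceeds reverse)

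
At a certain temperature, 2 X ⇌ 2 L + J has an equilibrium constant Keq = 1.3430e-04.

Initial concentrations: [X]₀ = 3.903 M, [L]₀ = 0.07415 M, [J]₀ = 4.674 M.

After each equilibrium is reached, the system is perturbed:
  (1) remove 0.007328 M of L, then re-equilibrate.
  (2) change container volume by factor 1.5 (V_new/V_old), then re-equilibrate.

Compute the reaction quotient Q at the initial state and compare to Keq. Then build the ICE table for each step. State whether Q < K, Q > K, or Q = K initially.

Q₀ = 0.001687 vs Keq = 1.3430e-04 ⇒ Q>K, reverse
Step 1:
                    X           L           J
  init          3.903     0.07415       4.674
  Δ           0.05288    -0.05288    -0.02644
  eq            3.956     0.02127       4.648
  solve Keq expr → x = -0.02644; check Q = 1.3430e-04
Then remove 0.007328 M of L.
Step 2:
                    X           L           J
  init          3.956     0.01394       4.648
  Δ         -0.007281    0.007281     0.00364
  eq            3.949     0.02122       4.651
  solve Keq expr → x = 0.00364; check Q = 1.3430e-04
Then change container volume by factor 1.5 (V_new/V_old).
Step 3:
                    X           L           J
  init          2.632     0.01415       3.101
  Δ         -0.003154    0.003154    0.001577
  eq            2.629      0.0173       3.102
  solve Keq expr → x = 0.001577; check Q = 1.3430e-04

Q₀ = 0.001687; Q > K (proceeds reverse)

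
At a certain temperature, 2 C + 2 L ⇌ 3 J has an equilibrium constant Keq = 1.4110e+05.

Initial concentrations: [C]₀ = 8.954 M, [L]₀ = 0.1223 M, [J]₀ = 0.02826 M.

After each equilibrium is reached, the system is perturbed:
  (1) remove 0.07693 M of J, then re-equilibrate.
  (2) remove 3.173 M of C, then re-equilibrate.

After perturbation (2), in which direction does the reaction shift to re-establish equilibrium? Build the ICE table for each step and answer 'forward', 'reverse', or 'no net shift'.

Q₀ = 1.8820e-05 vs Keq = 1.4110e+05 ⇒ Q<K, forward
Step 1:
                   C          L          J
  I            8.954     0.1223    0.02826
  C          -0.1223    -0.1223     0.1834
  E            8.832 2.9354e-05     0.2117
  solve Keq expr → x = 0.06114; check Q = 1.4110e+05
Then remove 0.07693 M of J.
Step 2:
                   C          L          J
  I            8.832 2.9354e-05     0.1347
  C       -1.4442e-05 -1.4442e-05 2.1664e-05
  E            8.832 1.4912e-05     0.1348
  solve Keq expr → x = 7.2212e-06; check Q = 1.4110e+05
Then remove 3.173 M of C.
Step 3:
                   C          L          J
  I            5.659 1.4912e-05     0.1348
  C       8.3580e-06 8.3580e-06 -1.2537e-05
  E            5.659 2.3270e-05     0.1347
  solve Keq expr → x = -4.1790e-06; check Q = 1.4110e+05

Direction: reverse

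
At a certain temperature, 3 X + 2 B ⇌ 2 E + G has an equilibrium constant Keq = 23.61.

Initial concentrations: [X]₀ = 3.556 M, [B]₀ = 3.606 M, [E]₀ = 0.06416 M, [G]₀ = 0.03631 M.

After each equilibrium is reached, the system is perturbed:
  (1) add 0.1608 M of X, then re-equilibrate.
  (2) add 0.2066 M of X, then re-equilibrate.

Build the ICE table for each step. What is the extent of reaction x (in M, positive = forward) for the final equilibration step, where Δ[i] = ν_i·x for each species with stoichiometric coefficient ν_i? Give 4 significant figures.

x = 0.05263 M

Q₀ = 2.5563e-07 vs Keq = 23.61 ⇒ Q<K, forward
Step 1:
                  X         B         E         G
  Initial     3.556     3.606   0.06416   0.03631
  Change      -3.11    -2.074     2.074     1.037
  Equil      0.4456     1.532     2.138     1.073
  solve Keq expr → x = 1.037; check Q = 23.61
Then add 0.1608 M of X.
Step 2:
                  X         B         E         G
  Initial    0.6064     1.532     2.138     1.073
  Change    -0.1257  -0.08378   0.08378   0.04189
  Equil      0.4807     1.449     2.222     1.115
  solve Keq expr → x = 0.04189; check Q = 23.61
Then add 0.2066 M of X.
Step 3:
                  X         B         E         G
  Initial    0.6873     1.449     2.222     1.115
  Change    -0.1579   -0.1053    0.1053   0.05263
  Equil      0.5294     1.343     2.327     1.168
  solve Keq expr → x = 0.05263; check Q = 23.61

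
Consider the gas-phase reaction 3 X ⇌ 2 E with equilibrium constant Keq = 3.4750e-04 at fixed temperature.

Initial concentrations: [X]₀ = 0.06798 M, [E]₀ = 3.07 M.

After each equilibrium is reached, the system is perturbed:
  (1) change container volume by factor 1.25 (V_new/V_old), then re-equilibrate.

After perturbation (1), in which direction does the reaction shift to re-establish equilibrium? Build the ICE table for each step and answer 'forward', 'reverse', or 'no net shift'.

Direction: reverse

Q₀ = 3.0001e+04 vs Keq = 3.4750e-04 ⇒ Q>K, reverse
Step 1:
                   X          E
  Initial    0.06798       3.07
  Change       4.346     -2.897
  Equil        4.414     0.1729
  solve Keq expr → x = -1.449; check Q = 3.4750e-04
Then change container volume by factor 1.25 (V_new/V_old).
Step 2:
                   X          E
  Initial      3.531     0.1383
  Change      0.0203   -0.01353
  Equil        3.551     0.1248
  solve Keq expr → x = -0.006766; check Q = 3.4750e-04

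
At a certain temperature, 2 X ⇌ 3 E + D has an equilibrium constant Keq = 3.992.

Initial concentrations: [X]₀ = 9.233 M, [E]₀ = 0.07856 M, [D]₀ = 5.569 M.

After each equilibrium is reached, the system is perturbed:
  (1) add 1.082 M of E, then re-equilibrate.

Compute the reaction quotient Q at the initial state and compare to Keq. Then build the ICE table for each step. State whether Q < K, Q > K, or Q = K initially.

Q₀ = 3.1673e-05 vs Keq = 3.992 ⇒ Q<K, forward
Step 1:
                  X         E         D
  I           9.233   0.07856     5.569
  C          -2.048     3.072     1.024
  E           7.185      3.15     6.593
  solve Keq expr → x = 1.024; check Q = 3.992
Then add 1.082 M of E.
Step 2:
                  X         E         D
  I           7.185     4.232     6.593
  C          0.5771   -0.8657   -0.2886
  E           7.762     3.367     6.304
  solve Keq expr → x = -0.2886; check Q = 3.992

Q₀ = 3.1673e-05; Q < K (proceeds forward)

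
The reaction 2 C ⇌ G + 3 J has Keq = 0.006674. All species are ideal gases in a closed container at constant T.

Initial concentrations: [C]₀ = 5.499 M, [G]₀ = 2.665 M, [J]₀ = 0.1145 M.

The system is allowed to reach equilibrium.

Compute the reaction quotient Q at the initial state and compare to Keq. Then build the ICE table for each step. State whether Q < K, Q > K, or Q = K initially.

Q₀ = 1.3230e-04 vs Keq = 0.006674 ⇒ Q<K, forward
Step 1:
                   C          G          J
  init         5.499      2.665     0.1145
  Δ          -0.1957    0.09785     0.2935
  eq           5.303      2.763      0.408
  solve Keq expr → x = 0.09785; check Q = 0.006674

Q₀ = 1.3230e-04; Q < K (proceeds forward)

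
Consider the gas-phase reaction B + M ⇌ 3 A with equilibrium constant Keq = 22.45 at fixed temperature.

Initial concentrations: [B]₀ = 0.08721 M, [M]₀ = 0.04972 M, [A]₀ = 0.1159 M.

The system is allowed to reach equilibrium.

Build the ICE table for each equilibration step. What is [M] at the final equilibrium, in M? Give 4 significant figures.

[M]_eq = 0.01129 M

Q₀ = 0.359 vs Keq = 22.45 ⇒ Q<K, forward
Step 1:
                    B           M           A
  I           0.08721     0.04972      0.1159
  C          -0.03843    -0.03843      0.1153
  E           0.04878     0.01129      0.2312
  solve Keq expr → x = 0.03843; check Q = 22.45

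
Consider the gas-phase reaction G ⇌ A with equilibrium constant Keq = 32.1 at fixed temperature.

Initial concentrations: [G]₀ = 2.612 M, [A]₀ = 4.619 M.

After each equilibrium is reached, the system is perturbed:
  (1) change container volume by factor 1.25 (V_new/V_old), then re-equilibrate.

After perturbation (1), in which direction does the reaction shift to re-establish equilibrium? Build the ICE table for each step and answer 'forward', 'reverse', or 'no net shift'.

Q₀ = 1.768 vs Keq = 32.1 ⇒ Q<K, forward
Step 1:
                    G           A
  I             2.612       4.619
  C            -2.394       2.394
  E            0.2185       7.013
  solve Keq expr → x = 2.394; check Q = 32.1
Then change container volume by factor 1.25 (V_new/V_old).
Step 2:
                    G           A
  I            0.1748        5.61
  C                 0           0
  E            0.1748        5.61
  solve Keq expr → x = 0; check Q = 32.1

Direction: no net shift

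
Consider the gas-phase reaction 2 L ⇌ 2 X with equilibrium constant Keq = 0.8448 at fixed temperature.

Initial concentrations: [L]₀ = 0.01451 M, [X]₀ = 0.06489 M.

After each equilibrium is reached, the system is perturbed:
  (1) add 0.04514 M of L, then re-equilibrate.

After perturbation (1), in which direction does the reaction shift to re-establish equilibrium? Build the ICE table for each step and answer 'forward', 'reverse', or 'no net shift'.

Q₀ = 20 vs Keq = 0.8448 ⇒ Q>K, reverse
Step 1:
                   L          X
  init       0.01451    0.06489
  Δ          0.02686   -0.02686
  eq         0.04137    0.03803
  solve Keq expr → x = -0.01343; check Q = 0.8448
Then add 0.04514 M of L.
Step 2:
                   L          X
  init       0.08651    0.03803
  Δ         -0.02162    0.02162
  eq         0.06489    0.05965
  solve Keq expr → x = 0.01081; check Q = 0.8448

Direction: forward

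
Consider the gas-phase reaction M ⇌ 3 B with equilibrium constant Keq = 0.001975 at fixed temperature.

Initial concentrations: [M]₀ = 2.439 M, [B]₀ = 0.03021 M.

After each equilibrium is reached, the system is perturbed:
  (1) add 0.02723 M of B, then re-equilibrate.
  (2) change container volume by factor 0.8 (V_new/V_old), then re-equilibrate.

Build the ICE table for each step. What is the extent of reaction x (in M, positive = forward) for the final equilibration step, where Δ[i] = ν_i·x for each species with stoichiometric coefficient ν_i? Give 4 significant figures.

x = -0.009613 M

Q₀ = 1.1304e-05 vs Keq = 0.001975 ⇒ Q<K, forward
Step 1:
                  M         B
  Initial     2.439   0.03021
  Change   -0.04587    0.1376
  Equil       2.393    0.1678
  solve Keq expr → x = 0.04587; check Q = 0.001975
Then add 0.02723 M of B.
Step 2:
                  M         B
  Initial     2.393    0.1951
  Change   0.009007  -0.02702
  Equil       2.402     0.168
  solve Keq expr → x = -0.009007; check Q = 0.001975
Then change container volume by factor 0.8 (V_new/V_old).
Step 3:
                  M         B
  Initial     3.003      0.21
  Change   0.009613  -0.02884
  Equil       3.012    0.1812
  solve Keq expr → x = -0.009613; check Q = 0.001975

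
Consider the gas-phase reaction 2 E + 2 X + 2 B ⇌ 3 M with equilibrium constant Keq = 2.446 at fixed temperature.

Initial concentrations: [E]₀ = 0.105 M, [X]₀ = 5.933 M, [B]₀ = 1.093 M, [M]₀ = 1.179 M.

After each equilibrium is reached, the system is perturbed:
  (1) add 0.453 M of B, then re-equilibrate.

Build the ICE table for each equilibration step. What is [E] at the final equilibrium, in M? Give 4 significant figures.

Q₀ = 3.535 vs Keq = 2.446 ⇒ Q>K, reverse
Step 1:
                    E           X           B           M
  init          0.105       5.933       1.093       1.179
  Δ           0.01549     0.01549     0.01549    -0.02323
  eq           0.1205       5.948       1.108       1.156
  solve Keq expr → x = -0.007744; check Q = 2.446
Then add 0.453 M of B.
Step 2:
                    E           X           B           M
  init         0.1205       5.948       1.561       1.156
  Δ          -0.02813    -0.02813    -0.02813      0.0422
  eq          0.09235        5.92       1.533       1.198
  solve Keq expr → x = 0.01407; check Q = 2.446

[E]_eq = 0.09235 M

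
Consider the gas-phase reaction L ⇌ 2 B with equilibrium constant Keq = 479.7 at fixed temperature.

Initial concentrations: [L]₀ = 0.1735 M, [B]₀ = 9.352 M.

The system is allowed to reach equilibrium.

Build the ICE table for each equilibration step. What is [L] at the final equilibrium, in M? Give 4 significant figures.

Q₀ = 504.1 vs Keq = 479.7 ⇒ Q>K, reverse
Step 1:
                  L         B
  I          0.1735     9.352
  C        0.008184  -0.01637
  E          0.1817     9.336
  solve Keq expr → x = -0.008184; check Q = 479.7

[L]_eq = 0.1817 M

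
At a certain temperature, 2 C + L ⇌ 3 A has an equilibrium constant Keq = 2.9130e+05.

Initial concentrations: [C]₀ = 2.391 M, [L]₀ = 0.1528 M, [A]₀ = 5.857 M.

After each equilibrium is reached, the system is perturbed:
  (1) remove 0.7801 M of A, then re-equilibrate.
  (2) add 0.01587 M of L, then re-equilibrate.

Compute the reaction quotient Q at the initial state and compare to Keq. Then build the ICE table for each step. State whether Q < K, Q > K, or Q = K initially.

Q₀ = 230 vs Keq = 2.9130e+05 ⇒ Q<K, forward
Step 1:
                  C         L         A
  I           2.391    0.1528     5.857
  C         -0.3052   -0.1526    0.4578
  E           2.086 1.9870e-04     6.315
  solve Keq expr → x = 0.1526; check Q = 2.9130e+05
Then remove 0.7801 M of A.
Step 2:
                  C         L         A
  I           2.086 1.9870e-04     5.535
  C       -1.2977e-04 -6.4886e-05 1.9466e-04
  E           2.086 1.3381e-04     5.535
  solve Keq expr → x = 6.4886e-05; check Q = 2.9130e+05
Then add 0.01587 M of L.
Step 3:
                  C         L         A
  I           2.086     0.016     5.535
  C        -0.03172  -0.01586   0.04759
  E           2.054 1.4157e-04     5.582
  solve Keq expr → x = 0.01586; check Q = 2.9130e+05

Q₀ = 230; Q < K (proceeds forward)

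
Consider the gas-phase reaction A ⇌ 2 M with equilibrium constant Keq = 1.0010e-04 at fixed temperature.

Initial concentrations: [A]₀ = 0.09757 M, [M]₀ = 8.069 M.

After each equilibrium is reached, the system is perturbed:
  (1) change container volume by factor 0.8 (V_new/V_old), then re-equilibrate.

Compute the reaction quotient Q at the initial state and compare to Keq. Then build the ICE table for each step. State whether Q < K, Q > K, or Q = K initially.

Q₀ = 667.3 vs Keq = 1.0010e-04 ⇒ Q>K, reverse
Step 1:
                    A           M
  I           0.09757       8.069
  C             4.024      -8.049
  E             4.122     0.02031
  solve Keq expr → x = -4.024; check Q = 1.0010e-04
Then change container volume by factor 0.8 (V_new/V_old).
Step 2:
                    A           M
  I             5.152     0.02539
  C          0.001339   -0.002678
  E             5.154     0.02271
  solve Keq expr → x = -0.001339; check Q = 1.0010e-04

Q₀ = 667.3; Q > K (proceeds reverse)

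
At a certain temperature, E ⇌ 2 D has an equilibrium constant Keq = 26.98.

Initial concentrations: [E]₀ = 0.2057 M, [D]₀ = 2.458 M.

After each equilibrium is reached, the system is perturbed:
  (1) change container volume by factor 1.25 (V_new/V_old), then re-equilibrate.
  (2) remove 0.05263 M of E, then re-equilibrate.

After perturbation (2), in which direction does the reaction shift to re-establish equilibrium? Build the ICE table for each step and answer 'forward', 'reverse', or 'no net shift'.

Direction: reverse

Q₀ = 29.37 vs Keq = 26.98 ⇒ Q>K, reverse
Step 1:
                   E          D
  init        0.2057      2.458
  Δ          0.01338   -0.02677
  eq          0.2191      2.431
  solve Keq expr → x = -0.01338; check Q = 26.98
Then change container volume by factor 1.25 (V_new/V_old).
Step 2:
                   E          D
  init        0.1753      1.945
  Δ         -0.02712    0.05425
  eq          0.1481      1.999
  solve Keq expr → x = 0.02712; check Q = 26.98
Then remove 0.05263 M of E.
Step 3:
                   E          D
  init       0.09551      1.999
  Δ          0.04079   -0.08157
  eq          0.1363      1.918
  solve Keq expr → x = -0.04079; check Q = 26.98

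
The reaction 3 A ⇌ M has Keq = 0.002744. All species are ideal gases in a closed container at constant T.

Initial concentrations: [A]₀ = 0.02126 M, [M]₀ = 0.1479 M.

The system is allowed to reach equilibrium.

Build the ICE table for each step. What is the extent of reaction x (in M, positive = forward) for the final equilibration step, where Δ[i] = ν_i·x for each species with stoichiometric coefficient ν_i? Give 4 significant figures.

Q₀ = 1.5391e+04 vs Keq = 0.002744 ⇒ Q>K, reverse
Step 1:
                   A          M
  I          0.02126     0.1479
  C           0.4429    -0.1476
  E           0.4641 2.7436e-04
  solve Keq expr → x = -0.1476; check Q = 0.002744

x = -0.1476 M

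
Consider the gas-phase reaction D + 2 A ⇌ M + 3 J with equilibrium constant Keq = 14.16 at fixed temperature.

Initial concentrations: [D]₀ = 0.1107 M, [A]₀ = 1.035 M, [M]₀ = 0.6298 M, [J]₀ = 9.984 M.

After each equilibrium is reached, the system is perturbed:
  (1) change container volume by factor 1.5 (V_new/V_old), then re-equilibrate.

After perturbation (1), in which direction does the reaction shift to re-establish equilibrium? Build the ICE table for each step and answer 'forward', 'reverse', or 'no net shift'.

Direction: forward

Q₀ = 5286 vs Keq = 14.16 ⇒ Q>K, reverse
Step 1:
                   D          A          M          J
  Initial     0.1107      1.035     0.6298      9.984
  Change      0.5546      1.109    -0.5546     -1.664
  Equil       0.6653      2.144     0.0752       8.32
  solve Keq expr → x = -0.5546; check Q = 14.16
Then change container volume by factor 1.5 (V_new/V_old).
Step 2:
                   D          A          M          J
  Initial     0.4435      1.429    0.05013      5.547
  Change    -0.01694   -0.03389    0.01694    0.05083
  Equil       0.4266      1.396    0.06708      5.598
  solve Keq expr → x = 0.01694; check Q = 14.16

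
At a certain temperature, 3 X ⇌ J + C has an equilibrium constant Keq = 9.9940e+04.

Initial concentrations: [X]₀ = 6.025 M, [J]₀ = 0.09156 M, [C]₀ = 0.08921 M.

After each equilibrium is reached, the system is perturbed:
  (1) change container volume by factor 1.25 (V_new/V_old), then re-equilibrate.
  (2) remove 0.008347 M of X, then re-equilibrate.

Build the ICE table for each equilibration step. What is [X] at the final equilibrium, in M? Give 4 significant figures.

[X]_eq = 0.03028 M

Q₀ = 3.7346e-05 vs Keq = 9.9940e+04 ⇒ Q<K, forward
Step 1:
                   X          J          C
  I            6.025    0.09156    0.08921
  C            -5.99      1.997      1.997
  E          0.03519      2.088      2.086
  solve Keq expr → x = 1.997; check Q = 9.9940e+04
Then change container volume by factor 1.25 (V_new/V_old).
Step 2:
                   X          J          C
  I          0.02815      1.671      1.669
  C         0.002165 -7.2172e-04 -7.2172e-04
  E          0.03032       1.67      1.668
  solve Keq expr → x = -7.2172e-04; check Q = 9.9940e+04
Then remove 0.008347 M of X.
Step 3:
                   X          J          C
  I          0.02197       1.67      1.668
  C         0.008313  -0.002771  -0.002771
  E          0.03028      1.667      1.665
  solve Keq expr → x = -0.002771; check Q = 9.9940e+04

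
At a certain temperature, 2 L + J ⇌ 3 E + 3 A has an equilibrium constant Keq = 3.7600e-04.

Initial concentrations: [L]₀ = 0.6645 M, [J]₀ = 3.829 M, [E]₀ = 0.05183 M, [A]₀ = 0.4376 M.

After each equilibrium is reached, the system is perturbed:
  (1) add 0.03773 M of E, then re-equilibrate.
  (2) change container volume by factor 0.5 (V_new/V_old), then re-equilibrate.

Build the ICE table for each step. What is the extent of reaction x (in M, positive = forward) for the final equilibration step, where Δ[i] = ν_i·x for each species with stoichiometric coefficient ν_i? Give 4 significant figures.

Q₀ = 6.9008e-06 vs Keq = 3.7600e-04 ⇒ Q<K, forward
Step 1:
                    L           J           E           A
  Initial      0.6645       3.829     0.05183      0.4376
  Change     -0.06513    -0.03257      0.0977      0.0977
  Equil        0.5994       3.796      0.1495      0.5353
  solve Keq expr → x = 0.03257; check Q = 3.7600e-04
Then add 0.03773 M of E.
Step 2:
                    L           J           E           A
  Initial      0.5994       3.796      0.1873      0.5353
  Change      0.01778    0.008889    -0.02667    -0.02667
  Equil        0.6171       3.805      0.1606      0.5086
  solve Keq expr → x = -0.008889; check Q = 3.7600e-04
Then change container volume by factor 0.5 (V_new/V_old).
Step 3:
                    L           J           E           A
  Initial       1.234       7.611      0.3212       1.017
  Change      0.08572     0.04286     -0.1286     -0.1286
  Equil          1.32       7.654      0.1926      0.8887
  solve Keq expr → x = -0.04286; check Q = 3.7600e-04

x = -0.04286 M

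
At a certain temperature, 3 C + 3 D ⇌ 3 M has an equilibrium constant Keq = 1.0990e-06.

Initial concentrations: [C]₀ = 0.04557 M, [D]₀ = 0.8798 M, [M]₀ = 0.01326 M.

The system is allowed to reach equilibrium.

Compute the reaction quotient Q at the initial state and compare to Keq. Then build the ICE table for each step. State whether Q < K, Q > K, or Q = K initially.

Q₀ = 0.03618 vs Keq = 1.0990e-06 ⇒ Q>K, reverse
Step 1:
                    C           D           M
  I           0.04557      0.8798     0.01326
  C           0.01272     0.01272    -0.01272
  E           0.05829      0.8925  5.3691e-04
  solve Keq expr → x = -0.004241; check Q = 1.0990e-06

Q₀ = 0.03618; Q > K (proceeds reverse)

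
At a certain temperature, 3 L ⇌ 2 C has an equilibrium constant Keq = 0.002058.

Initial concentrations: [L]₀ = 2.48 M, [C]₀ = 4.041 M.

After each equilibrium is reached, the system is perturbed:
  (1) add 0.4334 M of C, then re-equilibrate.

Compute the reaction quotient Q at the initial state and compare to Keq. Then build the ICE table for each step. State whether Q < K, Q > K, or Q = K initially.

Q₀ = 1.071 vs Keq = 0.002058 ⇒ Q>K, reverse
Step 1:
                  L         C
  I            2.48     4.041
  C           4.741    -3.161
  E           7.221    0.8803
  solve Keq expr → x = -1.58; check Q = 0.002058
Then add 0.4334 M of C.
Step 2:
                  L         C
  I           7.221     1.314
  C          0.5083   -0.3388
  E           7.729    0.9748
  solve Keq expr → x = -0.1694; check Q = 0.002058

Q₀ = 1.071; Q > K (proceeds reverse)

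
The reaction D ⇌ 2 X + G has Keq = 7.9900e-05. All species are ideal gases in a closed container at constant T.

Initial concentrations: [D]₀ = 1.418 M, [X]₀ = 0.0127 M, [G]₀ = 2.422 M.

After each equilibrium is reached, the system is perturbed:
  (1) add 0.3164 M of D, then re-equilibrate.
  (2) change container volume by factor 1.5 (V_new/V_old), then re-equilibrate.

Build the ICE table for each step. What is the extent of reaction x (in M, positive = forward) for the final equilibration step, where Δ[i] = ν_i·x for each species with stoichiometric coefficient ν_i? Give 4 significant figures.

Q₀ = 2.7549e-04 vs Keq = 7.9900e-05 ⇒ Q>K, reverse
Step 1:
                   D          X          G
  init         1.418     0.0127      2.422
  Δ         0.002925  -0.005849  -0.002925
  eq           1.421   0.006851      2.419
  solve Keq expr → x = -0.002925; check Q = 7.9900e-05
Then add 0.3164 M of D.
Step 2:
                   D          X          G
  init         1.737   0.006851      2.419
  Δ       -3.6154e-04 7.2307e-04 3.6154e-04
  eq           1.737   0.007574      2.419
  solve Keq expr → x = 3.6154e-04; check Q = 7.9900e-05
Then change container volume by factor 1.5 (V_new/V_old).
Step 3:
                   D          X          G
  init         1.158   0.005049      1.613
  Δ        -0.001259   0.002518   0.001259
  eq           1.157   0.007567      1.614
  solve Keq expr → x = 0.001259; check Q = 7.9900e-05

x = 0.001259 M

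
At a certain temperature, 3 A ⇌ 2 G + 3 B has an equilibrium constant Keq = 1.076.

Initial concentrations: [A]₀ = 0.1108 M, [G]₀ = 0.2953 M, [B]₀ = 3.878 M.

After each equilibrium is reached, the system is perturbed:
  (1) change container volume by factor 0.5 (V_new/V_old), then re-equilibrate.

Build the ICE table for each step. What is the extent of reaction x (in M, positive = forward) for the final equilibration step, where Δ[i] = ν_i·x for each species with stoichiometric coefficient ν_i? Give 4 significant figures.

x = -0.02264 M

Q₀ = 3739 vs Keq = 1.076 ⇒ Q>K, reverse
Step 1:
                    A           G           B
  init         0.1108      0.2953       3.878
  Δ            0.3653     -0.2435     -0.3653
  eq           0.4761     0.05176       3.513
  solve Keq expr → x = -0.1218; check Q = 1.076
Then change container volume by factor 0.5 (V_new/V_old).
Step 2:
                    A           G           B
  init         0.9522      0.1035       7.025
  Δ           0.06792    -0.04528    -0.06792
  eq             1.02     0.05824       6.957
  solve Keq expr → x = -0.02264; check Q = 1.076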